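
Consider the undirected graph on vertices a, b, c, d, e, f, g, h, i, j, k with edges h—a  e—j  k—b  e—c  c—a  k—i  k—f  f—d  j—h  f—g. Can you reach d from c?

No

The component containing c is {a, c, e, h, j}, and d is not in it.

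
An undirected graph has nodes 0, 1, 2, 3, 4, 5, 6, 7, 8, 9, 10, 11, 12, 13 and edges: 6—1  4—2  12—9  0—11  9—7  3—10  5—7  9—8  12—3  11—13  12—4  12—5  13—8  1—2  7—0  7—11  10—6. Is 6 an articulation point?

Deleting 6 leaves 1 component (was 1) (its neighbors 1, 10 remain connected to each other), so 6 is not a cut vertex.

No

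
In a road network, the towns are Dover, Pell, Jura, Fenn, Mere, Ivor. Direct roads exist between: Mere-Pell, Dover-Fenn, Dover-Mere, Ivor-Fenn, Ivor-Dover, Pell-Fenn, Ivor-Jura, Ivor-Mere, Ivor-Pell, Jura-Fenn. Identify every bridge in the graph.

The edges on the cycle Ivor-Dover-Fenn-Pell-Ivor are not bridges since each lies on that cycle.
Every edge lies on some cycle, so there are no bridges.

none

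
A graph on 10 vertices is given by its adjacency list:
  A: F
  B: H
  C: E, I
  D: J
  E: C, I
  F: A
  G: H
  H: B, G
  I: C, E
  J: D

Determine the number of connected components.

4

Starting from D we can reach D, J. That is one component of size 2.
Starting from A we can reach A, F. That is one component of size 2.
Starting from C we can reach C, E, I. That is one component of size 3.
Starting from B we can reach B, G, H. That is one component of size 3.
Total: 4 components.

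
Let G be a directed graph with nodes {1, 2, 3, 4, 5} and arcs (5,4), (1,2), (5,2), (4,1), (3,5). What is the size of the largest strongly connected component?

{2} is an SCC by itself.
{3} is an SCC by itself.
{1} is an SCC by itself.
{5} is an SCC by itself.
{4} is an SCC by itself.
The largest has 1 vertex.

1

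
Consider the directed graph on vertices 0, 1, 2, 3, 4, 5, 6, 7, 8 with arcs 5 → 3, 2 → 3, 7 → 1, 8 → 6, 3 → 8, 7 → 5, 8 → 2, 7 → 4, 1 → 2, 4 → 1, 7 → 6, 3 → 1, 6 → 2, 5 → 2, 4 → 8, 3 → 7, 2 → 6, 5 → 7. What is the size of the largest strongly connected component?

8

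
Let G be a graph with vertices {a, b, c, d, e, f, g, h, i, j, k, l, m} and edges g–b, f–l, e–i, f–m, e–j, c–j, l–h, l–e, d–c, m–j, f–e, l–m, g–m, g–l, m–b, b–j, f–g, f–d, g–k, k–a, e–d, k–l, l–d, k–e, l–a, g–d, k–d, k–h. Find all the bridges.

The edges on the cycle k-l-a-k are not bridges since each lies on that cycle.
But removing e–i disconnects e from i — this is a bridge.

e-i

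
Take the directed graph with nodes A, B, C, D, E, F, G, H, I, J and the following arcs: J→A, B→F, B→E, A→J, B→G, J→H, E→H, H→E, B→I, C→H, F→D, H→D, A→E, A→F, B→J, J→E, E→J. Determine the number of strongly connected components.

7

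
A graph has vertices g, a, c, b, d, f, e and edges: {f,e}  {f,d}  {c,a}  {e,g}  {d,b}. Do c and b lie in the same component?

The component containing c is {a, c}, and b is not in it.

No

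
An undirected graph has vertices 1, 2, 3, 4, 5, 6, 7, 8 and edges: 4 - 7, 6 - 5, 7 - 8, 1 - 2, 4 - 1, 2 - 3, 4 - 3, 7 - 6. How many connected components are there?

1

Starting from 1 we can reach 1, 2, 3, 4, 5, 6, 7, 8. That is one component of size 8.
Total: 1 component.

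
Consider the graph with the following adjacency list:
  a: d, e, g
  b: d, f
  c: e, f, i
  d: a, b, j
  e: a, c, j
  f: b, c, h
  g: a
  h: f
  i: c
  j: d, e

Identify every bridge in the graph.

a-g, c-i, f-h

The edges on the cycle c-f-b-d-j-e-c are not bridges since each lies on that cycle.
But removing a-g disconnects a from g; removing f-h disconnects f from h; removing i-c disconnects i from c — these are bridges.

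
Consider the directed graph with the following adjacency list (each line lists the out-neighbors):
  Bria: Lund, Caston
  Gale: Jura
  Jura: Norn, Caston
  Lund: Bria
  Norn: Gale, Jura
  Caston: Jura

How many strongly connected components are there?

2

{Gale, Jura, Norn, Caston} are all mutually reachable — one SCC of size 4.
{Bria, Lund} are all mutually reachable — one SCC of size 2.
That gives 2 strongly connected components.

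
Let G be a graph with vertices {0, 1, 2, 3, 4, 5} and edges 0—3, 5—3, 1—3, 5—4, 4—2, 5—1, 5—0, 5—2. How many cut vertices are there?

1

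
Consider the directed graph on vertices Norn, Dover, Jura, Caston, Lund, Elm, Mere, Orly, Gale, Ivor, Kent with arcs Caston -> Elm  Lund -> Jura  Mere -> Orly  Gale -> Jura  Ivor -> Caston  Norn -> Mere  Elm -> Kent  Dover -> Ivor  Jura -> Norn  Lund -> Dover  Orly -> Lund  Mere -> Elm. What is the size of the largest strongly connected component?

5

{Jura, Lund, Mere, Norn, Orly} are all mutually reachable — one SCC of size 5.
{Gale} is an SCC by itself.
{Caston} is an SCC by itself.
{Dover} is an SCC by itself.
{Ivor} is an SCC by itself.
(and 2 more singleton SCCs)
The largest has 5 vertices.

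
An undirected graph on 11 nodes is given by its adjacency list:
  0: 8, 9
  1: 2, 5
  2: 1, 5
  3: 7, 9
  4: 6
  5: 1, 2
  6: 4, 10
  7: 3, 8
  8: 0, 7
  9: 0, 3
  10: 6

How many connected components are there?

3

Starting from 1 we can reach 1, 2, 5. That is one component of size 3.
Starting from 4 we can reach 4, 6, 10. That is one component of size 3.
Starting from 0 we can reach 0, 3, 7, 8, 9. That is one component of size 5.
Total: 3 components.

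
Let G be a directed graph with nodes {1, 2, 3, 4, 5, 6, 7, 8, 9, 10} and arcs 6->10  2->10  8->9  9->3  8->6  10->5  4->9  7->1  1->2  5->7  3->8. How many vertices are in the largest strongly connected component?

{1, 2, 5, 7, 10} are all mutually reachable — one SCC of size 5.
{3, 8, 9} are all mutually reachable — one SCC of size 3.
{6} is an SCC by itself.
{4} is an SCC by itself.
The largest has 5 vertices.

5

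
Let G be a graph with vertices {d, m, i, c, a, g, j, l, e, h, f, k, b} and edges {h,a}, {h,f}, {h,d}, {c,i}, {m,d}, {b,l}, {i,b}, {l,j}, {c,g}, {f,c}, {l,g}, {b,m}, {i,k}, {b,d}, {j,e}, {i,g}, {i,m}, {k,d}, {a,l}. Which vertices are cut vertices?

Removing j increases the component count from 1 to 2, so j is a cut vertex.
Removing l increases the component count from 1 to 2, so l is a cut vertex.
By contrast removing e leaves 1 component; it is not a cut vertex. No other vertex is a cut vertex either.

j, l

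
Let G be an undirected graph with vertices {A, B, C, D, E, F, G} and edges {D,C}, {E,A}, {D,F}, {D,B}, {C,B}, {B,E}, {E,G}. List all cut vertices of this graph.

B, D, E

Removing B increases the component count from 1 to 2, so B is a cut vertex.
Removing D increases the component count from 1 to 2, so D is a cut vertex.
Removing E increases the component count from 1 to 3, so E is a cut vertex.
By contrast removing A leaves 1 component; it is not a cut vertex. No other vertex is a cut vertex either.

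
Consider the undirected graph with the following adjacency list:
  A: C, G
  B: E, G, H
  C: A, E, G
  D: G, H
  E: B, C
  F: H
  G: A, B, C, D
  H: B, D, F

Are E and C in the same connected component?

From E we can reach A, B, C, D, E, F, G, H, which includes C.

Yes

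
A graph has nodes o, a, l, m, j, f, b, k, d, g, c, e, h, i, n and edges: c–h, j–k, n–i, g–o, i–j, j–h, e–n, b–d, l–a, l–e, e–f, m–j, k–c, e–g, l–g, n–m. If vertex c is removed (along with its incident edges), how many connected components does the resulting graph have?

2

With c gone, the remaining components are: {b, d}; {a, e, f, g, h, i, j, k, l, m, n, o}.
That is 2 components.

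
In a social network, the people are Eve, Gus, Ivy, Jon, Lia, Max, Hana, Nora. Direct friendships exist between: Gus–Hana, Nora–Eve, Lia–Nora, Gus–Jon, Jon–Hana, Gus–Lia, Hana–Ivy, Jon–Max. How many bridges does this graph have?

5

The edges on the cycle Gus-Jon-Hana-Gus are not bridges since each lies on that cycle.
But removing Gus–Lia disconnects Gus from Lia; removing Nora–Eve disconnects Nora from Eve; removing Lia–Nora disconnects Lia from Nora; removing Hana–Ivy disconnects Hana from Ivy — these are bridges.
In total 5 edges are bridges.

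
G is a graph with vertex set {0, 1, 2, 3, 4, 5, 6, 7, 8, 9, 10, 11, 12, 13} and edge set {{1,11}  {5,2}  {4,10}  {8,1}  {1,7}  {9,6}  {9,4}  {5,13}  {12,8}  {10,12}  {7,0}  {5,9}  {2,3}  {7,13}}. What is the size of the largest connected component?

Starting from 0 we can reach 0, 1, 2, 3, 4, 5, 6, 7, 8, 9, 10, 11, 12, 13. That is one component of size 14.
The largest has 14 vertices.

14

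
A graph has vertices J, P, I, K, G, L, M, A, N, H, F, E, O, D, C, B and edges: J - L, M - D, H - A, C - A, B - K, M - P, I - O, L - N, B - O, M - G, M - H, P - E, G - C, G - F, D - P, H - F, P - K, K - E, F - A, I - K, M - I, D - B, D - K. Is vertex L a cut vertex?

Yes

Deleting L raises the number of components from 2 to 3, so L is a cut vertex.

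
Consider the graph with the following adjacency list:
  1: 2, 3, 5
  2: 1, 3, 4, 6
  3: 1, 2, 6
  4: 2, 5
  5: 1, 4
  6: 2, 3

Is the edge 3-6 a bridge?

No

After removing 3-6, the path 3-2-6 still connects them, so the edge is not a bridge.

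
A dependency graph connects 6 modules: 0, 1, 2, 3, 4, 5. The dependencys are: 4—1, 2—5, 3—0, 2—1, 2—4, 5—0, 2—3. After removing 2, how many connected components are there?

2

With 2 gone, the remaining components are: {1, 4}; {0, 3, 5}.
That is 2 components.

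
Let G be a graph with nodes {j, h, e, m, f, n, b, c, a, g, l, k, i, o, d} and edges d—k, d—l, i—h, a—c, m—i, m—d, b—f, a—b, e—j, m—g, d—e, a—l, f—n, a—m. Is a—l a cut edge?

After removing a—l, the path a-m-d-l still connects them, so the edge is not a bridge.

No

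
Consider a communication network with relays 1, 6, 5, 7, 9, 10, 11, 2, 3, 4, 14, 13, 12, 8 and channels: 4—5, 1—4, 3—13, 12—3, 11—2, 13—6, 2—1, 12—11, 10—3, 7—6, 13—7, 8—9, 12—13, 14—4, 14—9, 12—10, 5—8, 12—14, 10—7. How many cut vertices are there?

1

Removing 12 increases the component count from 1 to 2, so 12 is a cut vertex.
By contrast removing 10 leaves 1 component; it is not a cut vertex. No other vertex is a cut vertex either.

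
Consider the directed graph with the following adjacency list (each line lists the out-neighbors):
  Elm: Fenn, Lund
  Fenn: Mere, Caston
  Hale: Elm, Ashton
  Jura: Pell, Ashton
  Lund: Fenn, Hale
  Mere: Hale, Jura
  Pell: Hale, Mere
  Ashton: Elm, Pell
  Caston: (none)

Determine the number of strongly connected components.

2

{Elm, Fenn, Hale, Jura, Lund, Mere, Pell, Ashton} are all mutually reachable — one SCC of size 8.
{Caston} is an SCC by itself.
That gives 2 strongly connected components.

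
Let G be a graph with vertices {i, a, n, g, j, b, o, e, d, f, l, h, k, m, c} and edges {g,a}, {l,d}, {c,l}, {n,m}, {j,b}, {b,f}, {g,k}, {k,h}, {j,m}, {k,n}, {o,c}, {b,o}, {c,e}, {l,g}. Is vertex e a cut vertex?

Deleting e leaves 2 components (was 2), so e is not a cut vertex.

No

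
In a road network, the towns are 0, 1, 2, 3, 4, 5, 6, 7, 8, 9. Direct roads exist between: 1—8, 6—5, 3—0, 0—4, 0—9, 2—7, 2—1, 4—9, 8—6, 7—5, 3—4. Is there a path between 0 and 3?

From 0 we can reach 0, 3, 4, 9, which includes 3.

Yes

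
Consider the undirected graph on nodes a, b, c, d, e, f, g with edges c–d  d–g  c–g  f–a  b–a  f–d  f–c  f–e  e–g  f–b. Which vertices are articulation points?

Removing f increases the component count from 1 to 2, so f is a cut vertex.
By contrast removing c leaves 1 component; it is not a cut vertex. No other vertex is a cut vertex either.

f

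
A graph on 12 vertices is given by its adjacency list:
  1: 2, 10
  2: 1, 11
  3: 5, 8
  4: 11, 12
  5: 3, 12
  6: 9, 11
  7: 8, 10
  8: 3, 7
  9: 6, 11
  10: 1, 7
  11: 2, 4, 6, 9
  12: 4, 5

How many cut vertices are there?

Removing 11 increases the component count from 1 to 2, so 11 is a cut vertex.
By contrast removing 5 leaves 1 component; it is not a cut vertex. No other vertex is a cut vertex either.

1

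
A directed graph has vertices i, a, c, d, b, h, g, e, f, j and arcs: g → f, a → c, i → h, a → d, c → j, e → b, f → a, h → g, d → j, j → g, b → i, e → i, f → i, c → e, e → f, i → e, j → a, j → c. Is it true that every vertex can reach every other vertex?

From f we can reach every vertex (a, b, c, d, e, f, g, h, i, j), and every vertex can reach f (a, b, c, d, e, f, g, h, i, j). So the whole graph is one strongly connected component.

Yes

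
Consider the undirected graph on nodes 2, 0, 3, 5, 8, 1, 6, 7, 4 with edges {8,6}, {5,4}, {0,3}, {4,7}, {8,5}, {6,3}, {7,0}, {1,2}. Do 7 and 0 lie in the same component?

Yes

From 7 we can reach 0, 3, 4, 5, 6, 7, 8, which includes 0.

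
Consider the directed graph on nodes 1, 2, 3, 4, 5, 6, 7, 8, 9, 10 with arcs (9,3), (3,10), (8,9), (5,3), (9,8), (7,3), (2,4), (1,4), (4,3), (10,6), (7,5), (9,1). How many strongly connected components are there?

{8, 9} are all mutually reachable — one SCC of size 2.
{2} is an SCC by itself.
{10} is an SCC by itself.
{1} is an SCC by itself.
{4} is an SCC by itself.
(and 4 more singleton SCCs)
That gives 9 strongly connected components.

9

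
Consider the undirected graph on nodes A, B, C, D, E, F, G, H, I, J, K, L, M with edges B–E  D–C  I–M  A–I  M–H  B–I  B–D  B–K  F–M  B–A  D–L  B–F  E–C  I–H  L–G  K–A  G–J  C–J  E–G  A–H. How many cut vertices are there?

1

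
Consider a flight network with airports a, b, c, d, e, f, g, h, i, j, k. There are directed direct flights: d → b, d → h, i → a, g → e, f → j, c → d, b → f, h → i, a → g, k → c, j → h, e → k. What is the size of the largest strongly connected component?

11

{a, b, c, d, e, f, g, h, i, j, k} are all mutually reachable — one SCC of size 11.
The largest has 11 vertices.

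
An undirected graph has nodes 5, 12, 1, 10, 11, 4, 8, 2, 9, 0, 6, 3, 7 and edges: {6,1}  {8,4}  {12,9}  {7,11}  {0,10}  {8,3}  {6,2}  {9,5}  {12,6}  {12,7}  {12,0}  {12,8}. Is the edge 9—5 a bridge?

Removing 9—5 leaves no path between 9 and 5: the component count goes from 1 to 2. So it is a bridge.

Yes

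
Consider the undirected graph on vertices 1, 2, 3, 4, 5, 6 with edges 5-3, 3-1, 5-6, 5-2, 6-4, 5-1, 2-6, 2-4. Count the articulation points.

1

Removing 5 increases the component count from 1 to 2, so 5 is a cut vertex.
By contrast removing 1 leaves 1 component; it is not a cut vertex. No other vertex is a cut vertex either.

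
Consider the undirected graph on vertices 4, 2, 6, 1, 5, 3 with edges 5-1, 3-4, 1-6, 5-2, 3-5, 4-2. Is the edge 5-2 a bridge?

No

After removing 5-2, the path 5-3-4-2 still connects them, so the edge is not a bridge.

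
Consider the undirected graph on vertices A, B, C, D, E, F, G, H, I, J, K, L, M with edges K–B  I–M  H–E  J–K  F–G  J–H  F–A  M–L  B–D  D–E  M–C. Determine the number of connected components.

3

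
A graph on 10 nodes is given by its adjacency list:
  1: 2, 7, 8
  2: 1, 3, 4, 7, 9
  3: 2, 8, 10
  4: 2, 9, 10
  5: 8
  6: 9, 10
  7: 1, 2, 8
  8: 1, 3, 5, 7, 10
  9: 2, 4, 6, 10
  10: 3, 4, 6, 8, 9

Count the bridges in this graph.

The edges on the cycle 2-1-7-2 are not bridges since each lies on that cycle.
But removing 8-5 disconnects 8 from 5 — this is a bridge.

1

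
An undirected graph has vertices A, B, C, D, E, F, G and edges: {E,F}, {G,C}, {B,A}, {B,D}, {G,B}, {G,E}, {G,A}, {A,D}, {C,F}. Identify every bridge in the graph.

none

The edges on the cycle G-C-F-E-G are not bridges since each lies on that cycle.
Every edge lies on some cycle, so there are no bridges.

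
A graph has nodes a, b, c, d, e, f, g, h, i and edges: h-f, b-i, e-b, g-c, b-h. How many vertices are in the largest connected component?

a is isolated — a component by itself.
d is isolated — a component by itself.
Starting from c we can reach c, g. That is one component of size 2.
Starting from b we can reach b, e, f, h, i. That is one component of size 5.
The largest has 5 vertices.

5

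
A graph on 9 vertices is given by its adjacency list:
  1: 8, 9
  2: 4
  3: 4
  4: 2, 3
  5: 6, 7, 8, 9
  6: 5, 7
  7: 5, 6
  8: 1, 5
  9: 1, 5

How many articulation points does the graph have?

2

Removing 4 increases the component count from 2 to 3, so 4 is a cut vertex.
Removing 5 increases the component count from 2 to 3, so 5 is a cut vertex.
By contrast removing 9 leaves 2 components; it is not a cut vertex. No other vertex is a cut vertex either.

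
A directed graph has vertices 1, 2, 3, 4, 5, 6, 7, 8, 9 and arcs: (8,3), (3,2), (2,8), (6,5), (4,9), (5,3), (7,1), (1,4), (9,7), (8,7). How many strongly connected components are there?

4

{1, 4, 7, 9} are all mutually reachable — one SCC of size 4.
{2, 3, 8} are all mutually reachable — one SCC of size 3.
{5} is an SCC by itself.
{6} is an SCC by itself.
That gives 4 strongly connected components.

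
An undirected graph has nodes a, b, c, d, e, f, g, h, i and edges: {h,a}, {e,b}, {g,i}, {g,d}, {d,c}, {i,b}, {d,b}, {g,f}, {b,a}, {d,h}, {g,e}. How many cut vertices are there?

Removing d increases the component count from 1 to 2, so d is a cut vertex.
Removing g increases the component count from 1 to 2, so g is a cut vertex.
By contrast removing c leaves 1 component; it is not a cut vertex. No other vertex is a cut vertex either.

2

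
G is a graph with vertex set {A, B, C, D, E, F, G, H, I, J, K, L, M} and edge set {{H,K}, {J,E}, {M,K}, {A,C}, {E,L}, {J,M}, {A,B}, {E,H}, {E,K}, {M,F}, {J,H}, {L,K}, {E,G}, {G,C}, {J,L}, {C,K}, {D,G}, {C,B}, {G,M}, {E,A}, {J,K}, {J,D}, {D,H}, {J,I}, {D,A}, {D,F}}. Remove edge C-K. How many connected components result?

C and K are still connected via C-A-E-K, so the component count stays at 1.

1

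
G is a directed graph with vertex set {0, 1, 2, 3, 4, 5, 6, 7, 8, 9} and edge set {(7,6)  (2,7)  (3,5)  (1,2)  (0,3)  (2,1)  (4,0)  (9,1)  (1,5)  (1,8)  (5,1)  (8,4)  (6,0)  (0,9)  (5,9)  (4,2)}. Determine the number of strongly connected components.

1

{0, 1, 2, 3, 4, 5, 6, 7, 8, 9} are all mutually reachable — one SCC of size 10.
That gives 1 strongly connected component.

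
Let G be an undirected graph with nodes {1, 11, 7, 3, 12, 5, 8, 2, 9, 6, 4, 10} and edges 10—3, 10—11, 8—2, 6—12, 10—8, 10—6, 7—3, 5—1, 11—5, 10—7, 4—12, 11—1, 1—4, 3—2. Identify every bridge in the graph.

The edges on the cycle 11-5-1-11 are not bridges since each lies on that cycle.
Every edge lies on some cycle, so there are no bridges.

none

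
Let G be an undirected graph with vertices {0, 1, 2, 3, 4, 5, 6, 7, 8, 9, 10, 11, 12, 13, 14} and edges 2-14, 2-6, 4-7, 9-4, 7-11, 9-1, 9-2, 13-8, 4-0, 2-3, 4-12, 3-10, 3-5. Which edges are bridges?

0-4, 1-9, 10-3, 11-7, 12-4, 13-8, 14-2, 2-3, 2-6, 2-9, 3-5, 4-7, 4-9

removing 0-4 disconnects 0 from 4; removing 1-9 disconnects 1 from 9; removing 2-3 disconnects 2 from 3; removing 7-4 disconnects 7 from 4 — these are bridges.
In total 13 edges are bridges.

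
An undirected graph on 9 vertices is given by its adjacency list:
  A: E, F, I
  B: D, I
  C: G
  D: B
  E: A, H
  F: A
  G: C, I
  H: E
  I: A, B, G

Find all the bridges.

removing A-E disconnects A from E; removing A-I disconnects A from I; removing C-G disconnects C from G; removing E-H disconnects E from H — these are bridges.
In total 8 edges are bridges.

A-E, A-F, A-I, B-D, B-I, C-G, E-H, G-I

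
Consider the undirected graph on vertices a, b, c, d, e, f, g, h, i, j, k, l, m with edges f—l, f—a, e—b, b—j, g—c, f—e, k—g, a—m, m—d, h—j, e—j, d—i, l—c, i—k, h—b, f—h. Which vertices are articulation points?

f

Removing f increases the component count from 1 to 2, so f is a cut vertex.
By contrast removing a leaves 1 component; it is not a cut vertex. No other vertex is a cut vertex either.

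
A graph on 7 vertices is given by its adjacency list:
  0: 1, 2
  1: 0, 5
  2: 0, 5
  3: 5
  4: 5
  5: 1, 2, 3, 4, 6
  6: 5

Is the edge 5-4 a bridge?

Removing 5-4 leaves no path between 5 and 4: the component count goes from 1 to 2. So it is a bridge.

Yes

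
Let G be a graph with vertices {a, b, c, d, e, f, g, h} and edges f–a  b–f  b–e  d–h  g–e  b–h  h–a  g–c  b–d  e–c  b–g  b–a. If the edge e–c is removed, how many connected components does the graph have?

1

e and c are still connected via e-g-c, so the component count stays at 1.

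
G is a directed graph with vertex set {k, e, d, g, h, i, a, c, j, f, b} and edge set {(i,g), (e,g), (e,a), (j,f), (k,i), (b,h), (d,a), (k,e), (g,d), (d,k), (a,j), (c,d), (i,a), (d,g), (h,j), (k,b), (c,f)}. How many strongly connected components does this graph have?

{d, e, g, i, k} are all mutually reachable — one SCC of size 5.
{j} is an SCC by itself.
{b} is an SCC by itself.
{a} is an SCC by itself.
{c} is an SCC by itself.
(and 2 more singleton SCCs)
That gives 7 strongly connected components.

7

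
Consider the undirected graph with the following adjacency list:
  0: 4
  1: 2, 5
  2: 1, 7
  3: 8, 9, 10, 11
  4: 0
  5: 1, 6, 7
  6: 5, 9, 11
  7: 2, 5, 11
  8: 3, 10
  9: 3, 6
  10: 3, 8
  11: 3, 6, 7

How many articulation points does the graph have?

1

Removing 3 increases the component count from 2 to 3, so 3 is a cut vertex.
By contrast removing 5 leaves 2 components; it is not a cut vertex. No other vertex is a cut vertex either.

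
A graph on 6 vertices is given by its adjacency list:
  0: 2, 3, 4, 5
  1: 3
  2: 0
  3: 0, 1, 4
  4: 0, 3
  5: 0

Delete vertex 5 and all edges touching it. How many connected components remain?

1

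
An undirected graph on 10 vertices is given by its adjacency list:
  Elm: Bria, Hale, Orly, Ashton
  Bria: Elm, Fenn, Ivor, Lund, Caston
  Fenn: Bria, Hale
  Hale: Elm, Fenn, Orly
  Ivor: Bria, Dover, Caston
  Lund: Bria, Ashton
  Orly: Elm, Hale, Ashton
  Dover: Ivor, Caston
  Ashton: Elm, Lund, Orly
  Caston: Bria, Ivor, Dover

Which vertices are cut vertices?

Bria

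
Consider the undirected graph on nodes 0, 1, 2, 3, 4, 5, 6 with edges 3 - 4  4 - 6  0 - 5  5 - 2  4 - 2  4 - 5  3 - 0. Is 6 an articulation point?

No

Deleting 6 leaves 2 components (was 2), so 6 is not a cut vertex.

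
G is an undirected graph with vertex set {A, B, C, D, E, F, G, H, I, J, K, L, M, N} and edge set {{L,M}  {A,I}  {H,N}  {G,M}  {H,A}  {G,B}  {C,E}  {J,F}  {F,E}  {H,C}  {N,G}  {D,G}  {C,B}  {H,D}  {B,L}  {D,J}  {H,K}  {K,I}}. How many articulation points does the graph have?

Removing H increases the component count from 1 to 2, so H is a cut vertex.
By contrast removing D leaves 1 component; it is not a cut vertex. No other vertex is a cut vertex either.

1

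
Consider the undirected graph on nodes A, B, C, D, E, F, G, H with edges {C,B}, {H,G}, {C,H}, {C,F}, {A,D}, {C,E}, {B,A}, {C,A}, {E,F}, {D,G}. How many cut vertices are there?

Removing C increases the component count from 1 to 2, so C is a cut vertex.
By contrast removing F leaves 1 component; it is not a cut vertex. No other vertex is a cut vertex either.

1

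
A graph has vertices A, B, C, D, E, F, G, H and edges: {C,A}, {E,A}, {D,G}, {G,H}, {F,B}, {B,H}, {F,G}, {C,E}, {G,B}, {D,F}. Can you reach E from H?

No

The component containing H is {B, D, F, G, H}, and E is not in it.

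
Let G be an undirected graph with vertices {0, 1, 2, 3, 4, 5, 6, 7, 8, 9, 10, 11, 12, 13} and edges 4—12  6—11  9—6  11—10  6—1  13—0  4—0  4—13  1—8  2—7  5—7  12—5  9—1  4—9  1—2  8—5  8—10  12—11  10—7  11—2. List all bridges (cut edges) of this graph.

none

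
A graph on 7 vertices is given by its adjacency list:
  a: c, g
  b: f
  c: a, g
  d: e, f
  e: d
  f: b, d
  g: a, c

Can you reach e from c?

No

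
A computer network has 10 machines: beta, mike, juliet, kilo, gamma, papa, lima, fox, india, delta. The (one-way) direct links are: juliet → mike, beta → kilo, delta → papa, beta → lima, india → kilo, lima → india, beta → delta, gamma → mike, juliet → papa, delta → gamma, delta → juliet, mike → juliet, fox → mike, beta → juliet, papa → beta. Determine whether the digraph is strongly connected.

No

There is no directed path from lima to gamma, so the graph is not strongly connected.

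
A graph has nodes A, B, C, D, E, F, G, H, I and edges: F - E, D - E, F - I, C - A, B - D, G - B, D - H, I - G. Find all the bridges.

A-C, D-H

The edges on the cycle F-I-G-B-D-E-F are not bridges since each lies on that cycle.
But removing D - H disconnects D from H; removing A - C disconnects A from C — these are bridges.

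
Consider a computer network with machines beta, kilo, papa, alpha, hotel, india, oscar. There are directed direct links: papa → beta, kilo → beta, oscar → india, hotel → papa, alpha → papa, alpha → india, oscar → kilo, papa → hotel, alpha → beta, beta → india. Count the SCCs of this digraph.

{papa, hotel} are all mutually reachable — one SCC of size 2.
{alpha} is an SCC by itself.
{beta} is an SCC by itself.
{kilo} is an SCC by itself.
{india} is an SCC by itself.
(and 1 more singleton SCC)
That gives 6 strongly connected components.

6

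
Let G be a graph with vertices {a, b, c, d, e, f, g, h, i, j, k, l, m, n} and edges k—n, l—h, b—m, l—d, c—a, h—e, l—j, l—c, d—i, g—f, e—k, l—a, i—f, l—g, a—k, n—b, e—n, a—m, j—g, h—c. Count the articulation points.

1

Removing l increases the component count from 1 to 2, so l is a cut vertex.
By contrast removing f leaves 1 component; it is not a cut vertex. No other vertex is a cut vertex either.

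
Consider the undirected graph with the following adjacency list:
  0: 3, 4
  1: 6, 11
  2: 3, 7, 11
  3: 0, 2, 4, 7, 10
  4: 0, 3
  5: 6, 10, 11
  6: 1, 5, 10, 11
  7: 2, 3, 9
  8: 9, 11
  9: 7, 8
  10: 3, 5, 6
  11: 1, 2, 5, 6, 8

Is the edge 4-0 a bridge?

No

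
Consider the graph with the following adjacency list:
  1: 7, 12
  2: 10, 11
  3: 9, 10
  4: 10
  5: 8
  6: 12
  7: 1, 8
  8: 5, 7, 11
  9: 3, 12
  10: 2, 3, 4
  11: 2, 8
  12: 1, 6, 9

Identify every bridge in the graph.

10-4, 12-6, 5-8

The edges on the cycle 9-12-1-7-8-11-2-10-3-9 are not bridges since each lies on that cycle.
But removing 5-8 disconnects 5 from 8; removing 12-6 disconnects 12 from 6; removing 4-10 disconnects 4 from 10 — these are bridges.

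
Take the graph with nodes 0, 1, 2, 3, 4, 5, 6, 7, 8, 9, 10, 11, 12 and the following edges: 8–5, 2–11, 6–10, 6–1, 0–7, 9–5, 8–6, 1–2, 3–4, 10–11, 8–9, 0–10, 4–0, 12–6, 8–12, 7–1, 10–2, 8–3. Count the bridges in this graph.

0

The edges on the cycle 8-9-5-8 are not bridges since each lies on that cycle.
Every edge lies on some cycle, so there are no bridges.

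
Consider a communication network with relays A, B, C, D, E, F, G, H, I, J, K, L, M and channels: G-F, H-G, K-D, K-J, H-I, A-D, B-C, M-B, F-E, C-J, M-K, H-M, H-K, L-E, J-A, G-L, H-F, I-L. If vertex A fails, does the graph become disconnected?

No

Deleting A leaves 1 component (was 1) (its neighbors D, J remain connected to each other), so A is not a cut vertex.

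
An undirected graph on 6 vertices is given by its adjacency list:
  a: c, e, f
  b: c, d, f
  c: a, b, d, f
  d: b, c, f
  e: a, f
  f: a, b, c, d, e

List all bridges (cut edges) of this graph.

The edges on the cycle f-e-a-f are not bridges since each lies on that cycle.
Every edge lies on some cycle, so there are no bridges.

none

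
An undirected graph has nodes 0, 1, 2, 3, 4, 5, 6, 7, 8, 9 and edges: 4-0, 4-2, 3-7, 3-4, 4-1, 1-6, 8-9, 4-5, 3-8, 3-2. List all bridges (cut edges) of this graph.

0-4, 1-4, 1-6, 3-7, 3-8, 4-5, 8-9

The edges on the cycle 3-4-2-3 are not bridges since each lies on that cycle.
But removing 5-4 disconnects 5 from 4; removing 0-4 disconnects 0 from 4; removing 4-1 disconnects 4 from 1; removing 9-8 disconnects 9 from 8 — these are bridges.
In total 7 edges are bridges.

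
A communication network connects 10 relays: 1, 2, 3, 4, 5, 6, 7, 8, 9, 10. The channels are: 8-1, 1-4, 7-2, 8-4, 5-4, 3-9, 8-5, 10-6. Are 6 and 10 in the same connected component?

Yes

From 6 we can reach 6, 10, which includes 10.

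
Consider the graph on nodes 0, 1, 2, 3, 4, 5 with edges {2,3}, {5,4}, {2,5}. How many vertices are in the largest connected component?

4

0 is isolated — a component by itself.
1 is isolated — a component by itself.
Starting from 2 we can reach 2, 3, 4, 5. That is one component of size 4.
The largest has 4 vertices.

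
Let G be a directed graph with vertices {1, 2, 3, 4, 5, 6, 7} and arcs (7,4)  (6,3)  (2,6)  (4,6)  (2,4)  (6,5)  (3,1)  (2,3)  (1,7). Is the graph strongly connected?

No

There is no directed path from 5 to 7, so the graph is not strongly connected.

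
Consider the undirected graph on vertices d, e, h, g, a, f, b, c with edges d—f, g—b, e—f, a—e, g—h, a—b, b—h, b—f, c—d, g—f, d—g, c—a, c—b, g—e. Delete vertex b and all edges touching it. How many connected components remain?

1

With b gone, the remaining components are: {a, c, d, e, f, g, h}.
That is 1 component.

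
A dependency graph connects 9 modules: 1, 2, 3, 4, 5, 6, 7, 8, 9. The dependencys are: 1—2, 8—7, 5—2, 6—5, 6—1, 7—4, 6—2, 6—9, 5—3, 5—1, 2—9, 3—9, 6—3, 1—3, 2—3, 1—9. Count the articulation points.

Removing 7 increases the component count from 2 to 3, so 7 is a cut vertex.
By contrast removing 8 leaves 2 components; it is not a cut vertex. No other vertex is a cut vertex either.

1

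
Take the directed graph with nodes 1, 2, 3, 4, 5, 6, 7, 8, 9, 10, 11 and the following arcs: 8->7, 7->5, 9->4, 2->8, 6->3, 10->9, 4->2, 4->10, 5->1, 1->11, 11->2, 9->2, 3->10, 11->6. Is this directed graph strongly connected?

From 11 we can reach every vertex (1, 2, 3, 4, 5, 6, 7, 8, 9, 10, 11), and every vertex can reach 11 (1, 2, 3, 4, 5, 6, 7, 8, 9, 10, 11). So the whole graph is one strongly connected component.

Yes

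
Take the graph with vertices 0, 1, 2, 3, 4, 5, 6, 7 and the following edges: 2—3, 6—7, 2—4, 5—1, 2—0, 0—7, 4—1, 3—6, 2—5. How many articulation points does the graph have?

1

Removing 2 increases the component count from 1 to 2, so 2 is a cut vertex.
By contrast removing 4 leaves 1 component; it is not a cut vertex. No other vertex is a cut vertex either.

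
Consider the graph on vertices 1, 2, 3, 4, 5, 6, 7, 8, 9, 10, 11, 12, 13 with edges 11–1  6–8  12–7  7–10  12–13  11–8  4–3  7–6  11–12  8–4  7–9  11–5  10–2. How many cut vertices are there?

Removing 4 increases the component count from 1 to 2, so 4 is a cut vertex.
Removing 7 increases the component count from 1 to 3, so 7 is a cut vertex.
Removing 8 increases the component count from 1 to 2, so 8 is a cut vertex.
Likewise 10, 11, 12 are cut vertices.
By contrast removing 5 leaves 1 component; it is not a cut vertex. No other vertex is a cut vertex either.

6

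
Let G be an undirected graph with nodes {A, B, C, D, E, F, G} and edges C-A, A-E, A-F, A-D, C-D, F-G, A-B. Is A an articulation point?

Yes

Deleting A raises the number of components from 1 to 4, so A is a cut vertex.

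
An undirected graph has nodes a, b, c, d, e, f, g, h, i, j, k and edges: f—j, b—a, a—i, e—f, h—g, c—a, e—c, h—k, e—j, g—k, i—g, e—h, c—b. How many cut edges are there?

0

The edges on the cycle e-f-j-e are not bridges since each lies on that cycle.
Every edge lies on some cycle, so there are no bridges.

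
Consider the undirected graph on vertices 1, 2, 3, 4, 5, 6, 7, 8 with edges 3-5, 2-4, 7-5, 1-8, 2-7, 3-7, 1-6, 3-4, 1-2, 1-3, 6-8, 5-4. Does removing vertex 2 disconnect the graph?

No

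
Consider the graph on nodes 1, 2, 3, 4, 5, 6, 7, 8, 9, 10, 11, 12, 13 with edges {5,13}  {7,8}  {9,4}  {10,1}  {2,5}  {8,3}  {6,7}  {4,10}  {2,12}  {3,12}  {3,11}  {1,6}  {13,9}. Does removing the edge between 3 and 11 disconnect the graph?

Removing 3 - 11 leaves no path between 3 and 11: the component count goes from 1 to 2. So it is a bridge.

Yes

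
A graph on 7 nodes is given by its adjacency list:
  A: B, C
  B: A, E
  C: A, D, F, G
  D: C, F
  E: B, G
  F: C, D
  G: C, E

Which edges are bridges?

none

The edges on the cycle C-F-D-C are not bridges since each lies on that cycle.
Every edge lies on some cycle, so there are no bridges.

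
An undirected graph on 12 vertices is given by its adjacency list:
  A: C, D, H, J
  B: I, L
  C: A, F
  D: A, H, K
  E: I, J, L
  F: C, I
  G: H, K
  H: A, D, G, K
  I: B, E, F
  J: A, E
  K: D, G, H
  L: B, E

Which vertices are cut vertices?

Removing A increases the component count from 1 to 2, so A is a cut vertex.
By contrast removing I leaves 1 component; it is not a cut vertex. No other vertex is a cut vertex either.

A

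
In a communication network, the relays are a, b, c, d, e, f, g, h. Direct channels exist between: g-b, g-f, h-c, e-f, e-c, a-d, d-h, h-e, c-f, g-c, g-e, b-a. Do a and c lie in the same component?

Yes

From a we can reach a, b, c, d, e, f, g, h, which includes c.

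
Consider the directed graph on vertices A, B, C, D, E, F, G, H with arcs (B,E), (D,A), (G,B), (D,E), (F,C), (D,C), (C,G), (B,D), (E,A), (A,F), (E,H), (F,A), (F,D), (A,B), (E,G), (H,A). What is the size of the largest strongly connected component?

{A, B, C, D, E, F, G, H} are all mutually reachable — one SCC of size 8.
The largest has 8 vertices.

8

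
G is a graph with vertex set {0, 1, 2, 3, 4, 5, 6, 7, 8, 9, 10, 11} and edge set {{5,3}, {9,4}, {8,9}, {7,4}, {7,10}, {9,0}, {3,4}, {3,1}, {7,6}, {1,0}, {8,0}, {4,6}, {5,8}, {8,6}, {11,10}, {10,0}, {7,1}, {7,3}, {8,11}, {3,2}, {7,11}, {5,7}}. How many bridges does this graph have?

The edges on the cycle 5-8-9-4-6-7-5 are not bridges since each lies on that cycle.
But removing 3 - 2 disconnects 3 from 2 — this is a bridge.

1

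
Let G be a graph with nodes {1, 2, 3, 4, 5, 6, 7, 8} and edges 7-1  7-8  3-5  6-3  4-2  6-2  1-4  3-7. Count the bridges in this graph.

The edges on the cycle 6-3-7-1-4-2-6 are not bridges since each lies on that cycle.
But removing 3-5 disconnects 3 from 5; removing 7-8 disconnects 7 from 8 — these are bridges.
That makes 2 bridges.

2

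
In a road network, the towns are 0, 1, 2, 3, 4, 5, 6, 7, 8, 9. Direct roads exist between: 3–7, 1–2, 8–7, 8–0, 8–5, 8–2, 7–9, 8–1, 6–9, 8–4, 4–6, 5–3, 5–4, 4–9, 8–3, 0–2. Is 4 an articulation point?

No

Deleting 4 leaves 1 component (was 1) (its neighbors 5, 6, 8, 9 remain connected to each other), so 4 is not a cut vertex.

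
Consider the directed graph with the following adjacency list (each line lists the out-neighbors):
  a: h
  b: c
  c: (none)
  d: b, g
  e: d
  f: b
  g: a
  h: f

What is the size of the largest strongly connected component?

{f} is an SCC by itself.
{c} is an SCC by itself.
{g} is an SCC by itself.
{a} is an SCC by itself.
{b} is an SCC by itself.
(and 3 more singleton SCCs)
The largest has 1 vertex.

1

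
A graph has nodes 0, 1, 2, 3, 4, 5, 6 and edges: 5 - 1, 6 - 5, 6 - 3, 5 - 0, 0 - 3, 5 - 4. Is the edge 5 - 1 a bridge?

Removing 5 - 1 leaves no path between 5 and 1: the component count goes from 2 to 3. So it is a bridge.

Yes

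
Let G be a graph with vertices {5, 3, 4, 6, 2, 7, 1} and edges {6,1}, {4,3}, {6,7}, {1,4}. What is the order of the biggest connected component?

5

2 is isolated — a component by itself.
5 is isolated — a component by itself.
Starting from 1 we can reach 1, 3, 4, 6, 7. That is one component of size 5.
The largest has 5 vertices.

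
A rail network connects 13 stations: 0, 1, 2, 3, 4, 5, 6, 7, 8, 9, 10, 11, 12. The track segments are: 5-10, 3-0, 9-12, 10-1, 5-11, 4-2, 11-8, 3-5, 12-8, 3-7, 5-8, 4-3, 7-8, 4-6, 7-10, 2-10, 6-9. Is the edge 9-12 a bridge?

After removing 9-12, the path 9-6-4-3-7-8-12 still connects them, so the edge is not a bridge.

No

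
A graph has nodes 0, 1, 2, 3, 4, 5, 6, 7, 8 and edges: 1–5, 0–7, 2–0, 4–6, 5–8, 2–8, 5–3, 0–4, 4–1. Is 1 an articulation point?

No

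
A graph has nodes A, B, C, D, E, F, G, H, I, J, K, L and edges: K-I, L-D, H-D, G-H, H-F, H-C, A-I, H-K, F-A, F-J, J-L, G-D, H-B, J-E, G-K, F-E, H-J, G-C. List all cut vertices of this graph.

H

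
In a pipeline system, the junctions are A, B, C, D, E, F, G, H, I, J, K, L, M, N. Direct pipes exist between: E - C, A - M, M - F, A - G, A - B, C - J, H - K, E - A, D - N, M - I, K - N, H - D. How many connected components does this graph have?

L is isolated — a component by itself.
Starting from D we can reach D, H, K, N. That is one component of size 4.
Starting from A we can reach A, B, C, E, F, G, I, J, M. That is one component of size 9.
Total: 3 components.

3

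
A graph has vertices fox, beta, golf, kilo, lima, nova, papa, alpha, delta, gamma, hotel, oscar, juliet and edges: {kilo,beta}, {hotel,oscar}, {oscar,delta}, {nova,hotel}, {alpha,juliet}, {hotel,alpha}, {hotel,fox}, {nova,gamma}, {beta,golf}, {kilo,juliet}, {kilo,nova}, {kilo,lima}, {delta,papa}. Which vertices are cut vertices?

beta, kilo, nova, delta, hotel, oscar

Removing beta increases the component count from 1 to 2, so beta is a cut vertex.
Removing kilo increases the component count from 1 to 3, so kilo is a cut vertex.
Removing nova increases the component count from 1 to 2, so nova is a cut vertex.
Likewise delta, hotel, oscar are cut vertices.
By contrast removing papa leaves 1 component; it is not a cut vertex. No other vertex is a cut vertex either.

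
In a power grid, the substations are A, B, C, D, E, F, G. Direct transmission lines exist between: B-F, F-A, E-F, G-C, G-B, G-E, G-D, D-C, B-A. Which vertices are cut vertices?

G

Removing G increases the component count from 1 to 2, so G is a cut vertex.
By contrast removing F leaves 1 component; it is not a cut vertex. No other vertex is a cut vertex either.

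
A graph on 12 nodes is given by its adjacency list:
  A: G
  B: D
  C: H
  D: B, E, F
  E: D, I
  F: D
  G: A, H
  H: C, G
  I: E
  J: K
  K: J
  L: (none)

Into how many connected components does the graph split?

4

L is isolated — a component by itself.
Starting from J we can reach J, K. That is one component of size 2.
Starting from A we can reach A, C, G, H. That is one component of size 4.
Starting from B we can reach B, D, E, F, I. That is one component of size 5.
Total: 4 components.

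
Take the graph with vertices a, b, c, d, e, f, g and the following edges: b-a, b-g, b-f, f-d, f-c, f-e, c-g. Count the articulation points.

2

Removing b increases the component count from 1 to 2, so b is a cut vertex.
Removing f increases the component count from 1 to 3, so f is a cut vertex.
By contrast removing g leaves 1 component; it is not a cut vertex. No other vertex is a cut vertex either.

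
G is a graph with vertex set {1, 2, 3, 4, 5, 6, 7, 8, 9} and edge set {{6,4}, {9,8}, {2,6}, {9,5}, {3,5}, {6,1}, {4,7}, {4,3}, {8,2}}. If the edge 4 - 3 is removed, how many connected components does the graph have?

1

4 and 3 are still connected via 4-6-2-8-9-5-3, so the component count stays at 1.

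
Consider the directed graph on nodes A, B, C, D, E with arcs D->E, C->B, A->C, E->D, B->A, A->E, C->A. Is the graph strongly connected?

No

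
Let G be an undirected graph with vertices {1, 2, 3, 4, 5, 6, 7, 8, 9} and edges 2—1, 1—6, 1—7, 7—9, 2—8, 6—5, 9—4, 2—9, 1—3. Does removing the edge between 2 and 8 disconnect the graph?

Yes

Removing 2—8 leaves no path between 2 and 8: the component count goes from 1 to 2. So it is a bridge.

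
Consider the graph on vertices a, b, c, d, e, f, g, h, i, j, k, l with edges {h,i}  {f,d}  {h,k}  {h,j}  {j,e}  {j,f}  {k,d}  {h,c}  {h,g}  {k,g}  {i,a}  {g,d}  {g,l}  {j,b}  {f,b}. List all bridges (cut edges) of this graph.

a-i, c-h, e-j, g-l, h-i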